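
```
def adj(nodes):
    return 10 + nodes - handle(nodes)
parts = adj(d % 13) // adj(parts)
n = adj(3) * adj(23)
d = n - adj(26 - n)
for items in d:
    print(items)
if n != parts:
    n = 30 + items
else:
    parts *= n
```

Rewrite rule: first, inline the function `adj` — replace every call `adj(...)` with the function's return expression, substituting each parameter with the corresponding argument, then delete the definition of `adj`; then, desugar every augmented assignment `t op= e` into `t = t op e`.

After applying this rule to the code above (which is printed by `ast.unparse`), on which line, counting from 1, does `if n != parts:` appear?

6

Transformed code:
parts = (10 + d % 13 - handle(d % 13)) // (10 + parts - handle(parts))
n = (10 + 3 - handle(3)) * (10 + 23 - handle(23))
d = n - (10 + (26 - n) - handle(26 - n))
for items in d:
    print(items)
if n != parts:
    n = 30 + items
else:
    parts = parts * n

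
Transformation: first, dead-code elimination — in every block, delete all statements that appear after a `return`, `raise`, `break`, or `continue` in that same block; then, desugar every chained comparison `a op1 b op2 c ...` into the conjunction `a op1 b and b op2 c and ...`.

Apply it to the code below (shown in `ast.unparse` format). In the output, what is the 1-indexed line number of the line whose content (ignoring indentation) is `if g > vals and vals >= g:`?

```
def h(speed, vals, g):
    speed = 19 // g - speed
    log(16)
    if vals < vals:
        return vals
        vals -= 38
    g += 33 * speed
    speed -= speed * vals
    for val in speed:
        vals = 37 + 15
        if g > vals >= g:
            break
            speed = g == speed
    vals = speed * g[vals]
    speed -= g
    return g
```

10

Transformed code:
def h(speed, vals, g):
    speed = 19 // g - speed
    log(16)
    if vals < vals:
        return vals
    g += 33 * speed
    speed -= speed * vals
    for val in speed:
        vals = 37 + 15
        if g > vals and vals >= g:
            break
    vals = speed * g[vals]
    speed -= g
    return g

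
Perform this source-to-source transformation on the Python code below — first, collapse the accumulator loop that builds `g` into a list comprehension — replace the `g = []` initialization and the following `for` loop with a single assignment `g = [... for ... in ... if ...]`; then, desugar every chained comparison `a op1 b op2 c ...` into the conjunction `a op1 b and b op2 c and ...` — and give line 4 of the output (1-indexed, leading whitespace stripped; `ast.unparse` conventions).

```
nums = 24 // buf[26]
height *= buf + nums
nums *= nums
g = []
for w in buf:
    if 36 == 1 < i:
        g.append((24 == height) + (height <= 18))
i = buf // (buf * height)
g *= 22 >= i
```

Transformed code:
nums = 24 // buf[26]
height *= buf + nums
nums *= nums
g = [(24 == height) + (height <= 18) for w in buf if 36 == 1 and 1 < i]
i = buf // (buf * height)
g *= 22 >= i

g = [(24 == height) + (height <= 18) for w in buf if 36 == 1 and 1 < i]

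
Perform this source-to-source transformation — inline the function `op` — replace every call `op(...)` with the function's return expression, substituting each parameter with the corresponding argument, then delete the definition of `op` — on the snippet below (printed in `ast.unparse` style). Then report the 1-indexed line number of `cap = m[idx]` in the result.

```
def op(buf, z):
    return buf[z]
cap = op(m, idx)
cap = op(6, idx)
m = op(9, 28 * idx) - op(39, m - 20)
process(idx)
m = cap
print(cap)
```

Transformed code:
cap = m[idx]
cap = 6[idx]
m = 9[28 * idx] - 39[m - 20]
process(idx)
m = cap
print(cap)

1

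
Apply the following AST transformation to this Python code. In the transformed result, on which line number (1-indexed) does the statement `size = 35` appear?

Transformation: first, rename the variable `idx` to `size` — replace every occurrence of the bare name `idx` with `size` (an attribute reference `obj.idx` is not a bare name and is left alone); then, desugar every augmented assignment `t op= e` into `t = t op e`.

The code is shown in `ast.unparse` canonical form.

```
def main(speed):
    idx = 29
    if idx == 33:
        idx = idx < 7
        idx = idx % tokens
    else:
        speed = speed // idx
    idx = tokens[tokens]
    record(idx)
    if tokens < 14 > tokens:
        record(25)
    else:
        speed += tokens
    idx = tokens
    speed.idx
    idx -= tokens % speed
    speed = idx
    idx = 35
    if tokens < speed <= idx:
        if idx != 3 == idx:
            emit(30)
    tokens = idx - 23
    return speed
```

18

Transformed code:
def main(speed):
    size = 29
    if size == 33:
        size = size < 7
        size = size % tokens
    else:
        speed = speed // size
    size = tokens[tokens]
    record(size)
    if tokens < 14 > tokens:
        record(25)
    else:
        speed = speed + tokens
    size = tokens
    speed.idx
    size = size - tokens % speed
    speed = size
    size = 35
    if tokens < speed <= size:
        if size != 3 == size:
            emit(30)
    tokens = size - 23
    return speed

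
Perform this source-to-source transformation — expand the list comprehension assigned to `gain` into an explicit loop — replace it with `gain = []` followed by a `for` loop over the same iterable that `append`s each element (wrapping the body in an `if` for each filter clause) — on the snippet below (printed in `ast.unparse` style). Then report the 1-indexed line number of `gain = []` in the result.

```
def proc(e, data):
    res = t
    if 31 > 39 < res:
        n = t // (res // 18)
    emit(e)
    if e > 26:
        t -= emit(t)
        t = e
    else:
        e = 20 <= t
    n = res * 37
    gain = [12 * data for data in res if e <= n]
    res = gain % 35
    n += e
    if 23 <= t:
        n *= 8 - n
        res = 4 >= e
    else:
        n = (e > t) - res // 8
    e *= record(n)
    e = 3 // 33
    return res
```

Transformed code:
def proc(e, data):
    res = t
    if 31 > 39 < res:
        n = t // (res // 18)
    emit(e)
    if e > 26:
        t -= emit(t)
        t = e
    else:
        e = 20 <= t
    n = res * 37
    gain = []
    for data in res:
        if e <= n:
            gain.append(12 * data)
    res = gain % 35
    n += e
    if 23 <= t:
        n *= 8 - n
        res = 4 >= e
    else:
        n = (e > t) - res // 8
    e *= record(n)
    e = 3 // 33
    return res

12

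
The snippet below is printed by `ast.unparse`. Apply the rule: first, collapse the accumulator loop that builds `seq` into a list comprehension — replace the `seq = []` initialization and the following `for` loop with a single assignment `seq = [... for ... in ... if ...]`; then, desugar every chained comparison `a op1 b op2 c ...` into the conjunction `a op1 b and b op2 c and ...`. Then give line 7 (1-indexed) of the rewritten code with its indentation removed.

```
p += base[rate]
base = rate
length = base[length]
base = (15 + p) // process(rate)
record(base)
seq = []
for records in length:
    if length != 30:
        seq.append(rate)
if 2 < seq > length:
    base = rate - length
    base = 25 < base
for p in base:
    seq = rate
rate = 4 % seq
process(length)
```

Transformed code:
p += base[rate]
base = rate
length = base[length]
base = (15 + p) // process(rate)
record(base)
seq = [rate for records in length if length != 30]
if 2 < seq and seq > length:
    base = rate - length
    base = 25 < base
for p in base:
    seq = rate
rate = 4 % seq
process(length)

if 2 < seq and seq > length:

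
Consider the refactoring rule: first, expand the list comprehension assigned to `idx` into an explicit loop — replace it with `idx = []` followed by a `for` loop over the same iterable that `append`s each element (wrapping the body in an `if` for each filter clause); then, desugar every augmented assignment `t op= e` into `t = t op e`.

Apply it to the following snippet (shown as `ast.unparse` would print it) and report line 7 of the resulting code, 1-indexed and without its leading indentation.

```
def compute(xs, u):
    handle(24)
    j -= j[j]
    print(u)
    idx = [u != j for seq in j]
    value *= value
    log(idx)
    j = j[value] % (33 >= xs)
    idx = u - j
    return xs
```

idx.append(u != j)

Transformed code:
def compute(xs, u):
    handle(24)
    j = j - j[j]
    print(u)
    idx = []
    for seq in j:
        idx.append(u != j)
    value = value * value
    log(idx)
    j = j[value] % (33 >= xs)
    idx = u - j
    return xs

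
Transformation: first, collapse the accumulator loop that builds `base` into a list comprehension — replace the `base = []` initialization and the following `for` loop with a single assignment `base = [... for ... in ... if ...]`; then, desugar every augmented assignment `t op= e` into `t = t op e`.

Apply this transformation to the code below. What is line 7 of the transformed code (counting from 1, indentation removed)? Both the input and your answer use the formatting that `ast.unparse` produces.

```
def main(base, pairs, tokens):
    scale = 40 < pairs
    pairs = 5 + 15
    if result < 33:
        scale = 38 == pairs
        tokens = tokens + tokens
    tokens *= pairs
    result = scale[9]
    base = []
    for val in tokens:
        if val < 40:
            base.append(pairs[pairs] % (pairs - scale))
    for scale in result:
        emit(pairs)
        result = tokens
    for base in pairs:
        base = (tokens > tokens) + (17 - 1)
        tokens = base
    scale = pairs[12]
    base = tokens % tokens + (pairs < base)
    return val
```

Transformed code:
def main(base, pairs, tokens):
    scale = 40 < pairs
    pairs = 5 + 15
    if result < 33:
        scale = 38 == pairs
        tokens = tokens + tokens
    tokens = tokens * pairs
    result = scale[9]
    base = [pairs[pairs] % (pairs - scale) for val in tokens if val < 40]
    for scale in result:
        emit(pairs)
        result = tokens
    for base in pairs:
        base = (tokens > tokens) + (17 - 1)
        tokens = base
    scale = pairs[12]
    base = tokens % tokens + (pairs < base)
    return val

tokens = tokens * pairs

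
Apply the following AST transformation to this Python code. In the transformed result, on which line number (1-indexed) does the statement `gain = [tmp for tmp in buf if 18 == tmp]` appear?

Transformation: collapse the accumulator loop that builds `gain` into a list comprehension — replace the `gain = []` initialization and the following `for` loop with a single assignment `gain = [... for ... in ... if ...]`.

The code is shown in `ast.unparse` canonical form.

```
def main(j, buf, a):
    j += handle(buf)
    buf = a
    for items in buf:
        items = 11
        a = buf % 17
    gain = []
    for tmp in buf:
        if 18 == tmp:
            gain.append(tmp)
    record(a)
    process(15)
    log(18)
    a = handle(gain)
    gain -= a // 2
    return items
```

7

Transformed code:
def main(j, buf, a):
    j += handle(buf)
    buf = a
    for items in buf:
        items = 11
        a = buf % 17
    gain = [tmp for tmp in buf if 18 == tmp]
    record(a)
    process(15)
    log(18)
    a = handle(gain)
    gain -= a // 2
    return items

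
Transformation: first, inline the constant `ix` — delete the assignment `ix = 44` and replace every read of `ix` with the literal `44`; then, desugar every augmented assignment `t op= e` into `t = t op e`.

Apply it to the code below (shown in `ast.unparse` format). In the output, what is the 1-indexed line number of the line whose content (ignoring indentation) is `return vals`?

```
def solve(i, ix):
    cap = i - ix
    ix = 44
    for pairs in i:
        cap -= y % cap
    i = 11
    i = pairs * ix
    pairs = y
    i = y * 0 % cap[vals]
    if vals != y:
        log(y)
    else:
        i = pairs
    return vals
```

13

Transformed code:
def solve(i, ix):
    cap = i - 44
    for pairs in i:
        cap = cap - y % cap
    i = 11
    i = pairs * 44
    pairs = y
    i = y * 0 % cap[vals]
    if vals != y:
        log(y)
    else:
        i = pairs
    return vals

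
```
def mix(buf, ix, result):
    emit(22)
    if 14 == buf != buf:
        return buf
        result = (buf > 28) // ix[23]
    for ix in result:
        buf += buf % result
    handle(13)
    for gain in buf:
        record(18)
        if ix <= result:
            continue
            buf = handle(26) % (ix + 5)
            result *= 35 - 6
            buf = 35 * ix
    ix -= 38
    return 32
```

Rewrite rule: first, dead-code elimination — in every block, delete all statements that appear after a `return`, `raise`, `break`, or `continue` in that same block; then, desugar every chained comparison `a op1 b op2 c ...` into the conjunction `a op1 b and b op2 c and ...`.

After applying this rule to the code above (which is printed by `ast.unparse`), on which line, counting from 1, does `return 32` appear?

13

Transformed code:
def mix(buf, ix, result):
    emit(22)
    if 14 == buf and buf != buf:
        return buf
    for ix in result:
        buf += buf % result
    handle(13)
    for gain in buf:
        record(18)
        if ix <= result:
            continue
    ix -= 38
    return 32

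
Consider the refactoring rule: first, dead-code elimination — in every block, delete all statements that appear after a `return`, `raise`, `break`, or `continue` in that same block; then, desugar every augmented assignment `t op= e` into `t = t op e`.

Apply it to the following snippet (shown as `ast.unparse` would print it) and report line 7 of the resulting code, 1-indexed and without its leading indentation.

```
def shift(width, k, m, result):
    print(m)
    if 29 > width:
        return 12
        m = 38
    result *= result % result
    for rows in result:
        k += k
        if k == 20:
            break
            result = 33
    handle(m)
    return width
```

Transformed code:
def shift(width, k, m, result):
    print(m)
    if 29 > width:
        return 12
    result = result * (result % result)
    for rows in result:
        k = k + k
        if k == 20:
            break
    handle(m)
    return width

k = k + k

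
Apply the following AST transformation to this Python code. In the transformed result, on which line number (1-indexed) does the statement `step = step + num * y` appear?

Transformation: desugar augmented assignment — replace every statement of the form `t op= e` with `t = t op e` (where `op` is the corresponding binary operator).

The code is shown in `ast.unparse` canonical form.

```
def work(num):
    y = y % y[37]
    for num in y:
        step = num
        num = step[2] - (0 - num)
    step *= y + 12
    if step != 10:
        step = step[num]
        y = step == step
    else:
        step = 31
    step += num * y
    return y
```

12

Transformed code:
def work(num):
    y = y % y[37]
    for num in y:
        step = num
        num = step[2] - (0 - num)
    step = step * (y + 12)
    if step != 10:
        step = step[num]
        y = step == step
    else:
        step = 31
    step = step + num * y
    return y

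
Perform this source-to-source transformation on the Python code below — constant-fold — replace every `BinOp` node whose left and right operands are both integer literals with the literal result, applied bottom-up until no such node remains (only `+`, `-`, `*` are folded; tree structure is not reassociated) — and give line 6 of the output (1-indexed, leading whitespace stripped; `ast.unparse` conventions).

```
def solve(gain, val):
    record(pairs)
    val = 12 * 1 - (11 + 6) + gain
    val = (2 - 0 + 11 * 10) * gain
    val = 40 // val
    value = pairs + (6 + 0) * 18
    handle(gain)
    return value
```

value = pairs + 108

Transformed code:
def solve(gain, val):
    record(pairs)
    val = -5 + gain
    val = 112 * gain
    val = 40 // val
    value = pairs + 108
    handle(gain)
    return value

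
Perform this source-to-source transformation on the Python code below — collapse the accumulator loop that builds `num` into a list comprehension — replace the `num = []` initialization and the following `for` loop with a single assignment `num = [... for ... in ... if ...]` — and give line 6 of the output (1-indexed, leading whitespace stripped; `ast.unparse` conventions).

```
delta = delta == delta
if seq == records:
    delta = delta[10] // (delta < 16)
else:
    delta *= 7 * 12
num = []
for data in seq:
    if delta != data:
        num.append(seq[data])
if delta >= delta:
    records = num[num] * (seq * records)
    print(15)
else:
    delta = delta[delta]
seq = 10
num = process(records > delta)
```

num = [seq[data] for data in seq if delta != data]

Transformed code:
delta = delta == delta
if seq == records:
    delta = delta[10] // (delta < 16)
else:
    delta *= 7 * 12
num = [seq[data] for data in seq if delta != data]
if delta >= delta:
    records = num[num] * (seq * records)
    print(15)
else:
    delta = delta[delta]
seq = 10
num = process(records > delta)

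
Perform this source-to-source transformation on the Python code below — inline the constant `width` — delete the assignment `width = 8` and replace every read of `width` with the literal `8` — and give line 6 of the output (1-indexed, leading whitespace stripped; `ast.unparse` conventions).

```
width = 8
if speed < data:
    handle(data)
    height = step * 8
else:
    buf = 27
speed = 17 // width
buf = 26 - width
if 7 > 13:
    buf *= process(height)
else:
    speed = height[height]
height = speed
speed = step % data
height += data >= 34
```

speed = 17 // 8

Transformed code:
if speed < data:
    handle(data)
    height = step * 8
else:
    buf = 27
speed = 17 // 8
buf = 26 - 8
if 7 > 13:
    buf *= process(height)
else:
    speed = height[height]
height = speed
speed = step % data
height += data >= 34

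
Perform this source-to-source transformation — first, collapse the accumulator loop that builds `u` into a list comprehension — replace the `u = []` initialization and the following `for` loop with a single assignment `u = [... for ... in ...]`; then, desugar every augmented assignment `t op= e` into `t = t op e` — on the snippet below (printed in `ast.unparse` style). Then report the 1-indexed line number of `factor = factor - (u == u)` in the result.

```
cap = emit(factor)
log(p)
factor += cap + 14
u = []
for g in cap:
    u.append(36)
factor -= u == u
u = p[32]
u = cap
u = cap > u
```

5

Transformed code:
cap = emit(factor)
log(p)
factor = factor + (cap + 14)
u = [36 for g in cap]
factor = factor - (u == u)
u = p[32]
u = cap
u = cap > u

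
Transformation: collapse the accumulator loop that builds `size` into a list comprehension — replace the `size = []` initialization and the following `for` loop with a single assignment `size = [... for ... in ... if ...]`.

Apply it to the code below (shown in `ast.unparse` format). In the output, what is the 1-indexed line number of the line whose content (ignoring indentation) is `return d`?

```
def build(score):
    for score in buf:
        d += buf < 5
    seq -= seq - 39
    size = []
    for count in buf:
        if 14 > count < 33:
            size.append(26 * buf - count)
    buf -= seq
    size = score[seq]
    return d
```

Transformed code:
def build(score):
    for score in buf:
        d += buf < 5
    seq -= seq - 39
    size = [26 * buf - count for count in buf if 14 > count < 33]
    buf -= seq
    size = score[seq]
    return d

8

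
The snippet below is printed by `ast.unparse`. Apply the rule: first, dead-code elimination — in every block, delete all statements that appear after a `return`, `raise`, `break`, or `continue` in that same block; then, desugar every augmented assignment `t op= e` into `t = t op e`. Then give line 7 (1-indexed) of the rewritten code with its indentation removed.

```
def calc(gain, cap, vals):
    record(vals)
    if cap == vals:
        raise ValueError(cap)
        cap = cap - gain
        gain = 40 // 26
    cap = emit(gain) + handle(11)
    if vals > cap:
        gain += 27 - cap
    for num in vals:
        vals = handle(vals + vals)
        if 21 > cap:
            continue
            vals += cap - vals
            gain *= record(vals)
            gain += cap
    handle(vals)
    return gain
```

gain = gain + (27 - cap)

Transformed code:
def calc(gain, cap, vals):
    record(vals)
    if cap == vals:
        raise ValueError(cap)
    cap = emit(gain) + handle(11)
    if vals > cap:
        gain = gain + (27 - cap)
    for num in vals:
        vals = handle(vals + vals)
        if 21 > cap:
            continue
    handle(vals)
    return gain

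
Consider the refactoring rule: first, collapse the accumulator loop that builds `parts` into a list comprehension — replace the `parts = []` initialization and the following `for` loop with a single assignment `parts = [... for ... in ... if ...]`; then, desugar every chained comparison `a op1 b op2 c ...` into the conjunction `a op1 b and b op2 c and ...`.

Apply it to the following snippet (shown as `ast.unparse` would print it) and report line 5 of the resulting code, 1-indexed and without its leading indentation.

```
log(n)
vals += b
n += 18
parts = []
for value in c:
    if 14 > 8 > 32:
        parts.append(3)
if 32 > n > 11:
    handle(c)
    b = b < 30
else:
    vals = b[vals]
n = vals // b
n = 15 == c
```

Transformed code:
log(n)
vals += b
n += 18
parts = [3 for value in c if 14 > 8 and 8 > 32]
if 32 > n and n > 11:
    handle(c)
    b = b < 30
else:
    vals = b[vals]
n = vals // b
n = 15 == c

if 32 > n and n > 11:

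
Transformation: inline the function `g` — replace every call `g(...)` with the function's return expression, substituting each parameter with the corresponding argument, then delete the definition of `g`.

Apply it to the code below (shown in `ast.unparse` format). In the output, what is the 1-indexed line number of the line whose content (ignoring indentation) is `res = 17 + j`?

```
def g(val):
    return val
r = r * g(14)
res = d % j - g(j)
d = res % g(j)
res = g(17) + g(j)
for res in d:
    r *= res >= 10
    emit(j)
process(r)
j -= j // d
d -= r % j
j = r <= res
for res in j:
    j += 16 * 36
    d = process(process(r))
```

Transformed code:
r = r * 14
res = d % j - j
d = res % j
res = 17 + j
for res in d:
    r *= res >= 10
    emit(j)
process(r)
j -= j // d
d -= r % j
j = r <= res
for res in j:
    j += 16 * 36
    d = process(process(r))

4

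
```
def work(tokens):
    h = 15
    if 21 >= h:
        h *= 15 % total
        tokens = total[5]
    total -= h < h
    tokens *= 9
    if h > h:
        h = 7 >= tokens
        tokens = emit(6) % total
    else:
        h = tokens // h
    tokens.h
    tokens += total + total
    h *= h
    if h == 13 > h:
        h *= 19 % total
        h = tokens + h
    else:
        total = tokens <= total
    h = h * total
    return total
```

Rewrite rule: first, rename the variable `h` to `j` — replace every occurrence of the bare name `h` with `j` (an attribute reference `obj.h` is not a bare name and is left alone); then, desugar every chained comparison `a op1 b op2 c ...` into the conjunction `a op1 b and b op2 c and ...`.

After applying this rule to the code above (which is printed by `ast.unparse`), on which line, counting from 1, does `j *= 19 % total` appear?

Transformed code:
def work(tokens):
    j = 15
    if 21 >= j:
        j *= 15 % total
        tokens = total[5]
    total -= j < j
    tokens *= 9
    if j > j:
        j = 7 >= tokens
        tokens = emit(6) % total
    else:
        j = tokens // j
    tokens.h
    tokens += total + total
    j *= j
    if j == 13 and 13 > j:
        j *= 19 % total
        j = tokens + j
    else:
        total = tokens <= total
    j = j * total
    return total

17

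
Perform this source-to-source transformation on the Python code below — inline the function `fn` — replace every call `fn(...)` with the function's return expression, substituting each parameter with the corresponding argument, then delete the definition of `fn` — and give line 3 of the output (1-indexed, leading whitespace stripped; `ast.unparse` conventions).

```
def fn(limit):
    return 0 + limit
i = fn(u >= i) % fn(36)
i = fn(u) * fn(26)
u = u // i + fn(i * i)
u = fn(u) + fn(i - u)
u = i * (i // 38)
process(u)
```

u = u // i + (0 + i * i)

Transformed code:
i = (0 + (u >= i)) % (0 + 36)
i = (0 + u) * (0 + 26)
u = u // i + (0 + i * i)
u = 0 + u + (0 + (i - u))
u = i * (i // 38)
process(u)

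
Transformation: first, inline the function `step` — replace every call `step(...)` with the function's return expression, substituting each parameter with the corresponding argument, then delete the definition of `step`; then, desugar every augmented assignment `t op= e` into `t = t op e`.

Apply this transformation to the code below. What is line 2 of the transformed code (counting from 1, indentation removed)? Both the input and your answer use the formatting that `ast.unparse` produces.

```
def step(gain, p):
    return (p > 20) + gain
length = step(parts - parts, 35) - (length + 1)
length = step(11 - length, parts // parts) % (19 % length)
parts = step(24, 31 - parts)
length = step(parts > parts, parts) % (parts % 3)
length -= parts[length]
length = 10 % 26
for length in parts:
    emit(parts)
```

length = ((parts // parts > 20) + (11 - length)) % (19 % length)

Transformed code:
length = (35 > 20) + (parts - parts) - (length + 1)
length = ((parts // parts > 20) + (11 - length)) % (19 % length)
parts = (31 - parts > 20) + 24
length = ((parts > 20) + (parts > parts)) % (parts % 3)
length = length - parts[length]
length = 10 % 26
for length in parts:
    emit(parts)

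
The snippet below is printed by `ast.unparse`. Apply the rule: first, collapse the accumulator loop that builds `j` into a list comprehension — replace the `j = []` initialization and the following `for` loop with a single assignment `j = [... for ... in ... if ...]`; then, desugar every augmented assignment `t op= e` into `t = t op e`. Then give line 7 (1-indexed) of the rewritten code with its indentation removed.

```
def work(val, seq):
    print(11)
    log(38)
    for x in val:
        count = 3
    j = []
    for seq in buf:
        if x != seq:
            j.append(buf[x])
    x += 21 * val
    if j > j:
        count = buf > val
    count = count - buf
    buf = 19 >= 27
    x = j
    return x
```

x = x + 21 * val

Transformed code:
def work(val, seq):
    print(11)
    log(38)
    for x in val:
        count = 3
    j = [buf[x] for seq in buf if x != seq]
    x = x + 21 * val
    if j > j:
        count = buf > val
    count = count - buf
    buf = 19 >= 27
    x = j
    return x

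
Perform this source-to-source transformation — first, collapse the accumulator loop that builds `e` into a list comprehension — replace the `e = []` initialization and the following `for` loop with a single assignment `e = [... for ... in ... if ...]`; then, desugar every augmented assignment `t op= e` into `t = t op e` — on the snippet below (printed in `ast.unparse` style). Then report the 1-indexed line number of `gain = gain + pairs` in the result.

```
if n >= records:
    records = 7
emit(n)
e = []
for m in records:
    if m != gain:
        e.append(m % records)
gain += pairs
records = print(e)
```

5

Transformed code:
if n >= records:
    records = 7
emit(n)
e = [m % records for m in records if m != gain]
gain = gain + pairs
records = print(e)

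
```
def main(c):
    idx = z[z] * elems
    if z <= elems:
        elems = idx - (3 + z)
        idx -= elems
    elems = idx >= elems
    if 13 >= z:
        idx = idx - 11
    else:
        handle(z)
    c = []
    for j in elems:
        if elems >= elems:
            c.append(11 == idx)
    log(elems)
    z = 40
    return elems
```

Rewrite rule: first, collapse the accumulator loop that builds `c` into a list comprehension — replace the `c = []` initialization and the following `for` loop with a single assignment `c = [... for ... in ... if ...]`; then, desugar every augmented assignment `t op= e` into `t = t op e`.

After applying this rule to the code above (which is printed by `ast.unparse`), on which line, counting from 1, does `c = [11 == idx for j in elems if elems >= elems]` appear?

11

Transformed code:
def main(c):
    idx = z[z] * elems
    if z <= elems:
        elems = idx - (3 + z)
        idx = idx - elems
    elems = idx >= elems
    if 13 >= z:
        idx = idx - 11
    else:
        handle(z)
    c = [11 == idx for j in elems if elems >= elems]
    log(elems)
    z = 40
    return elems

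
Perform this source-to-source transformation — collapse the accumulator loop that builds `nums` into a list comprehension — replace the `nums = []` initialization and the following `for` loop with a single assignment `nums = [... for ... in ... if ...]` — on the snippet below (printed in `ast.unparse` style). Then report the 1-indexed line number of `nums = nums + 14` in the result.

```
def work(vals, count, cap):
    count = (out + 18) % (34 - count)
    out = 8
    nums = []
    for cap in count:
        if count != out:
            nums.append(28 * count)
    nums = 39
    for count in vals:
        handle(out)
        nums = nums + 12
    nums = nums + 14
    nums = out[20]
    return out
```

9

Transformed code:
def work(vals, count, cap):
    count = (out + 18) % (34 - count)
    out = 8
    nums = [28 * count for cap in count if count != out]
    nums = 39
    for count in vals:
        handle(out)
        nums = nums + 12
    nums = nums + 14
    nums = out[20]
    return out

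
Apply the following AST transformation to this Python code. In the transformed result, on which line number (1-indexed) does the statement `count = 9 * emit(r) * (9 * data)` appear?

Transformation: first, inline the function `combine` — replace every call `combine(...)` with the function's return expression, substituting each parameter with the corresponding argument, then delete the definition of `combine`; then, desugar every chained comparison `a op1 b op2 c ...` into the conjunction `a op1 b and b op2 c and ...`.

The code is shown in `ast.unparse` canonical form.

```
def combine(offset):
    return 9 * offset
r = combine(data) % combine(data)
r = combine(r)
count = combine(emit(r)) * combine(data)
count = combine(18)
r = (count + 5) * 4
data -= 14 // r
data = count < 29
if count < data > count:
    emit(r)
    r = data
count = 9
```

Transformed code:
r = 9 * data % (9 * data)
r = 9 * r
count = 9 * emit(r) * (9 * data)
count = 9 * 18
r = (count + 5) * 4
data -= 14 // r
data = count < 29
if count < data and data > count:
    emit(r)
    r = data
count = 9

3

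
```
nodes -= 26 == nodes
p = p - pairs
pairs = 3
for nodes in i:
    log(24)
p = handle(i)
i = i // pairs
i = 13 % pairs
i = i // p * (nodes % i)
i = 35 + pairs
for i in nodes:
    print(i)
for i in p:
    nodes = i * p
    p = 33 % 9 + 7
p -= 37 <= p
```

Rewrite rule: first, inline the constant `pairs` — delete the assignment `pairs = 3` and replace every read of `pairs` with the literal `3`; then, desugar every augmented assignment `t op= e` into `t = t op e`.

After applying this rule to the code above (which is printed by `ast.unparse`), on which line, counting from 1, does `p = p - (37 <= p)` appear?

15

Transformed code:
nodes = nodes - (26 == nodes)
p = p - 3
for nodes in i:
    log(24)
p = handle(i)
i = i // 3
i = 13 % 3
i = i // p * (nodes % i)
i = 35 + 3
for i in nodes:
    print(i)
for i in p:
    nodes = i * p
    p = 33 % 9 + 7
p = p - (37 <= p)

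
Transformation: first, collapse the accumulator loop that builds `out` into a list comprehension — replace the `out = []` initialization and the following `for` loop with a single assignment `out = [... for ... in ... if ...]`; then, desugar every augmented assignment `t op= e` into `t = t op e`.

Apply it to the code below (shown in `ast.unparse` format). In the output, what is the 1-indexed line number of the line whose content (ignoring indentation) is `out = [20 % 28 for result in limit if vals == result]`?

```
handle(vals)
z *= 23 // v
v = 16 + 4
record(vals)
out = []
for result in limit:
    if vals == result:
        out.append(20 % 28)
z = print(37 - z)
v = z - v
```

Transformed code:
handle(vals)
z = z * (23 // v)
v = 16 + 4
record(vals)
out = [20 % 28 for result in limit if vals == result]
z = print(37 - z)
v = z - v

5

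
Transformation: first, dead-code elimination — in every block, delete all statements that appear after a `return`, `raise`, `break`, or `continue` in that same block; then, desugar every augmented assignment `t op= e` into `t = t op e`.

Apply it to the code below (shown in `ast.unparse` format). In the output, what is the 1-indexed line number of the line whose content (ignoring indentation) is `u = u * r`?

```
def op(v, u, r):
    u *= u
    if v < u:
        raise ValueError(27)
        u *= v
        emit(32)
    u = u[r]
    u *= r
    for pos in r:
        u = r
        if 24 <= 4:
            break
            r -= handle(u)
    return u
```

6

Transformed code:
def op(v, u, r):
    u = u * u
    if v < u:
        raise ValueError(27)
    u = u[r]
    u = u * r
    for pos in r:
        u = r
        if 24 <= 4:
            break
    return u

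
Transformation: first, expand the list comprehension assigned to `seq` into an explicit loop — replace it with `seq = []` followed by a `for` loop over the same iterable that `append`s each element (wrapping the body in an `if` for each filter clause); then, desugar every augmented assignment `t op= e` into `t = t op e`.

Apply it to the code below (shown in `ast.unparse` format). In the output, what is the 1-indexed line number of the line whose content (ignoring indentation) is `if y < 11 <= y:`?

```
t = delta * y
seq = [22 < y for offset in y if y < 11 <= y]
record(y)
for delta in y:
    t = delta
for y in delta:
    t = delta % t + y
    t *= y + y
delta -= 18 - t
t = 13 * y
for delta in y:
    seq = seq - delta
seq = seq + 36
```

Transformed code:
t = delta * y
seq = []
for offset in y:
    if y < 11 <= y:
        seq.append(22 < y)
record(y)
for delta in y:
    t = delta
for y in delta:
    t = delta % t + y
    t = t * (y + y)
delta = delta - (18 - t)
t = 13 * y
for delta in y:
    seq = seq - delta
seq = seq + 36

4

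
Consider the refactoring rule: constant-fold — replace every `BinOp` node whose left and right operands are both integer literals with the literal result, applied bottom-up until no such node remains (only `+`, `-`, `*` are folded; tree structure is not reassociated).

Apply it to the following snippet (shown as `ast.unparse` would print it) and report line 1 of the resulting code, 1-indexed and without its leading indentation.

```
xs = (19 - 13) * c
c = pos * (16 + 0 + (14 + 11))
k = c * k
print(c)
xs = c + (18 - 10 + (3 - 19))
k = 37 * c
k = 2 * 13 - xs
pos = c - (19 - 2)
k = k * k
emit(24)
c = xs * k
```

xs = 6 * c

Transformed code:
xs = 6 * c
c = pos * 41
k = c * k
print(c)
xs = c + -8
k = 37 * c
k = 26 - xs
pos = c - 17
k = k * k
emit(24)
c = xs * k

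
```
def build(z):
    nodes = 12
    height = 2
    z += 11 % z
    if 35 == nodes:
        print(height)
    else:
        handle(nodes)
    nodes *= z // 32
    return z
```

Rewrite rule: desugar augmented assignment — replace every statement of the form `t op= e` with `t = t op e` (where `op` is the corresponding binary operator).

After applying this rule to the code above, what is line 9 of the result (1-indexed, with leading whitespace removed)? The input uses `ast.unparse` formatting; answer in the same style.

Transformed code:
def build(z):
    nodes = 12
    height = 2
    z = z + 11 % z
    if 35 == nodes:
        print(height)
    else:
        handle(nodes)
    nodes = nodes * (z // 32)
    return z

nodes = nodes * (z // 32)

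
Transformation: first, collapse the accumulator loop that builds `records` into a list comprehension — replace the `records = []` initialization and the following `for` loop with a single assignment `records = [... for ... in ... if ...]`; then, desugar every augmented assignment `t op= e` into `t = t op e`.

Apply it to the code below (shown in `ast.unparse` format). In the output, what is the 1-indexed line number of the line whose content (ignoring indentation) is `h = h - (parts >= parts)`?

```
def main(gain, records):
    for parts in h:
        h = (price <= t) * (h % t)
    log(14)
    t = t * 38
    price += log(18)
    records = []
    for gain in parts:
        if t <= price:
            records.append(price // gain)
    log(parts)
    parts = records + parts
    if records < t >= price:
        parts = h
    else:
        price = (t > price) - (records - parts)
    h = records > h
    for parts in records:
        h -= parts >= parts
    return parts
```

Transformed code:
def main(gain, records):
    for parts in h:
        h = (price <= t) * (h % t)
    log(14)
    t = t * 38
    price = price + log(18)
    records = [price // gain for gain in parts if t <= price]
    log(parts)
    parts = records + parts
    if records < t >= price:
        parts = h
    else:
        price = (t > price) - (records - parts)
    h = records > h
    for parts in records:
        h = h - (parts >= parts)
    return parts

16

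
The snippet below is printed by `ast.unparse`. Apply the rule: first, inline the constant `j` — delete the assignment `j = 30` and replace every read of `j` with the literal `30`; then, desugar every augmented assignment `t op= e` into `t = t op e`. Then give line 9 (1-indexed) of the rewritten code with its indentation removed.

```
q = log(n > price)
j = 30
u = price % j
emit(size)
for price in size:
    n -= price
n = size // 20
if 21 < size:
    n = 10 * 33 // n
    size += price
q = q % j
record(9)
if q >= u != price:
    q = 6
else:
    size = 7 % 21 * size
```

size = size + price

Transformed code:
q = log(n > price)
u = price % 30
emit(size)
for price in size:
    n = n - price
n = size // 20
if 21 < size:
    n = 10 * 33 // n
    size = size + price
q = q % 30
record(9)
if q >= u != price:
    q = 6
else:
    size = 7 % 21 * size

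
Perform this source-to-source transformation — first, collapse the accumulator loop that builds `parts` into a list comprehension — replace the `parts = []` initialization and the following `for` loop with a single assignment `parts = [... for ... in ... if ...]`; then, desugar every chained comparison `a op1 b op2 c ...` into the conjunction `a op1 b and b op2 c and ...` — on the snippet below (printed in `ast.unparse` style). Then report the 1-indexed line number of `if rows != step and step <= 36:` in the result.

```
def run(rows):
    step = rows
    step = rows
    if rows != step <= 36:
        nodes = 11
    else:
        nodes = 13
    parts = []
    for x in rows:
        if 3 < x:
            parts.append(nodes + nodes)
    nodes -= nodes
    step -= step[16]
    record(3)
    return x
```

4

Transformed code:
def run(rows):
    step = rows
    step = rows
    if rows != step and step <= 36:
        nodes = 11
    else:
        nodes = 13
    parts = [nodes + nodes for x in rows if 3 < x]
    nodes -= nodes
    step -= step[16]
    record(3)
    return x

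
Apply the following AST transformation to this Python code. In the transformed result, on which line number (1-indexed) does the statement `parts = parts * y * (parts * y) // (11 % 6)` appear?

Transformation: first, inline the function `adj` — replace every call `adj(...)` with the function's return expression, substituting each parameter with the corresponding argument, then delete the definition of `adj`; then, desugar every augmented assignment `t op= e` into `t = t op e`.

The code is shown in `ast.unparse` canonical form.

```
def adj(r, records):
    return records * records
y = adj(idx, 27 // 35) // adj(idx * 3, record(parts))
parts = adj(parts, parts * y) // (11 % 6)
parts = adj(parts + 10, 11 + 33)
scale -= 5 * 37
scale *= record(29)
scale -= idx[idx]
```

Transformed code:
y = 27 // 35 * (27 // 35) // (record(parts) * record(parts))
parts = parts * y * (parts * y) // (11 % 6)
parts = (11 + 33) * (11 + 33)
scale = scale - 5 * 37
scale = scale * record(29)
scale = scale - idx[idx]

2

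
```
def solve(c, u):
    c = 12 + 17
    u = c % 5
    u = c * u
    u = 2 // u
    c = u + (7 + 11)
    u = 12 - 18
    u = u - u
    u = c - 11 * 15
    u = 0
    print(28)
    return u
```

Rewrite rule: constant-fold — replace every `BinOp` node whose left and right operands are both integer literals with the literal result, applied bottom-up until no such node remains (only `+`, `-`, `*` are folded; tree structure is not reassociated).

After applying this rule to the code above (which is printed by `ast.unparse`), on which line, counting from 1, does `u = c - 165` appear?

9

Transformed code:
def solve(c, u):
    c = 29
    u = c % 5
    u = c * u
    u = 2 // u
    c = u + 18
    u = -6
    u = u - u
    u = c - 165
    u = 0
    print(28)
    return u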